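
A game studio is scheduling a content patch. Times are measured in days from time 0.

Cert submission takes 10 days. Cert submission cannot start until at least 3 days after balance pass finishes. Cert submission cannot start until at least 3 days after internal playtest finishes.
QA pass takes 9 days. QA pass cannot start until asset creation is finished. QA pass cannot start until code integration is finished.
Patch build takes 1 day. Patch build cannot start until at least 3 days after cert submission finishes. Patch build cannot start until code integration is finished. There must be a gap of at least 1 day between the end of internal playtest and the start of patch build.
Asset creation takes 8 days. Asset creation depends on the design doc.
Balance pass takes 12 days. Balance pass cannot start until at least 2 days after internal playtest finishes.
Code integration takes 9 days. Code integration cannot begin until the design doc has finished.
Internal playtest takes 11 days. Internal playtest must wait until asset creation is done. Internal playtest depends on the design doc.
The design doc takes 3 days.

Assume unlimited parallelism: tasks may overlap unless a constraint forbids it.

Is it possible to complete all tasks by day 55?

Nothing blocks the design doc, so it runs from day 0 to day 3.
After the design doc (finishes day 3), code integration can start at day 3 and finishes at day 12.
Asset creation cannot begin until the design doc (finishes day 3). It runs from day 3 to 3 + 8 = day 11.
For QA pass: asset creation (finishes day 11); code integration (finishes day 12). Taking the maximum gives a start of day 12, and it finishes at 12 + 9 = day 21.
Internal playtest has to wait for asset creation (finishes day 11); the design doc (finishes day 3). The latest of these is day 11, so internal playtest runs day 11 to 11 + 11 = day 22.
Balance pass waits on internal playtest (finishes day 22, plus 2-day gap → day 24), so it starts at day 24 and finishes at 24 + 12 = day 36.
For cert submission: balance pass (finishes day 36, plus 3-day gap → day 39); internal playtest (finishes day 22, plus 3-day gap → day 25). Taking the maximum gives a start of day 39, and it finishes at 39 + 10 = day 49.
Patch build needs all of cert submission (finishes day 49, plus 3-day gap → day 52); code integration (finishes day 12); internal playtest (finishes day 22, plus 1-day gap → day 23). That puts its earliest start at day 52; it finishes at 52 + 1 = day 53.
Every task is finished by day 53, which is no later than the deadline of 55, so the schedule is feasible.

Yes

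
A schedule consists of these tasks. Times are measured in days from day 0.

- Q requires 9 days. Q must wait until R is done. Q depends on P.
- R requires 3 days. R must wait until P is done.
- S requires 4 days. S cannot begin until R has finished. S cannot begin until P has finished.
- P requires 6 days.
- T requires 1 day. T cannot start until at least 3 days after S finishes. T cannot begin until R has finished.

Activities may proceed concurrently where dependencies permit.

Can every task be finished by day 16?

No

P has no prerequisites, so it starts at day 0 and finishes at day 6.
R cannot begin until P (finishes day 6). It runs from day 6 to 6 + 3 = day 9.
For S: R (finishes day 9); P (finishes day 6). Taking the maximum gives a start of day 9, and it finishes at 9 + 4 = day 13.
T has to wait for S (finishes day 13, plus 3-day gap → day 16); R (finishes day 9). The latest of these is day 16, so T runs day 16 to 16 + 1 = day 17.
Q cannot start until R (finishes day 9); P (finishes day 6). The controlling bound is day 9, so Q finishes at 9 + 9 = day 18.
The earliest everything can be done is day 18, which is after the deadline of 16, so it is not possible.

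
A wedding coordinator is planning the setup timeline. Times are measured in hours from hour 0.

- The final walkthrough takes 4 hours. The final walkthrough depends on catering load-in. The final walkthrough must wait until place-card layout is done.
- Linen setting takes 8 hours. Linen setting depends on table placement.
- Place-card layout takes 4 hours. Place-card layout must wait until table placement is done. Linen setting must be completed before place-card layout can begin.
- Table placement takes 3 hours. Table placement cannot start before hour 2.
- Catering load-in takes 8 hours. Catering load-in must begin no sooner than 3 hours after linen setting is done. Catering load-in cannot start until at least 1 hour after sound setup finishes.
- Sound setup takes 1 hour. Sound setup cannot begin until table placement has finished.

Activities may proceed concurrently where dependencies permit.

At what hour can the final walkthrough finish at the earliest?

28

Table placement cannot begin until its own release at hour 2. It runs from hour 2 to 2 + 3 = hour 5.
Sound setup waits on table placement (finishes hour 5), so it starts at hour 5 and finishes at 5 + 1 = hour 6.
After table placement (finishes hour 5), linen setting can start at hour 5 and finishes at hour 13.
Place-card layout needs all of table placement (finishes hour 5); linen setting (finishes hour 13). That puts its earliest start at hour 13; it finishes at 13 + 4 = hour 17.
Catering load-in needs all of linen setting (finishes hour 13, plus 3-hour gap → hour 16); sound setup (finishes hour 6, plus 1-hour gap → hour 7). That puts its earliest start at hour 16; it finishes at 16 + 8 = hour 24.
The final walkthrough cannot start until catering load-in (finishes hour 24); place-card layout (finishes hour 17). The controlling bound is hour 24, so the final walkthrough finishes at 24 + 4 = hour 28.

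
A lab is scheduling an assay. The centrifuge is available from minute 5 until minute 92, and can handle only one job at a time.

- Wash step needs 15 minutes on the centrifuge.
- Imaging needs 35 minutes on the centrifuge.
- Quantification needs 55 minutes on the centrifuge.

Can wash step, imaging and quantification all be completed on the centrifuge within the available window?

No

The centrifuge window is 92 − 5 = 87 minutes.
Running back to back, the jobs need 15 + 35 + 55 = 105 minutes on the centrifuge.
Since 105 > 87, they cannot all fit.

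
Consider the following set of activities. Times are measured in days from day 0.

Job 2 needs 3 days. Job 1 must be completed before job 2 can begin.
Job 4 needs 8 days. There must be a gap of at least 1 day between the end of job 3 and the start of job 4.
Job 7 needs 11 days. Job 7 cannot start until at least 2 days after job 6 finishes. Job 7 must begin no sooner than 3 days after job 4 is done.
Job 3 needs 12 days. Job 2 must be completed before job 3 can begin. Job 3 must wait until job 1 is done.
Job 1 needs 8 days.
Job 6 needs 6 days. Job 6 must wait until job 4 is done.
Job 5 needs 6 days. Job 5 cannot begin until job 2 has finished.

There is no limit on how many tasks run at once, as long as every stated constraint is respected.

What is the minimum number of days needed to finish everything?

51

Nothing blocks job 1, so it runs from day 0 to day 8.
After job 1 (finishes day 8), job 2 can start at day 8 and finishes at day 11.
After job 2 (finishes day 11), job 5 can start at day 11 and finishes at day 17.
Job 3 cannot start until job 2 (finishes day 11); job 1 (finishes day 8). The controlling bound is day 11, so job 3 finishes at 11 + 12 = day 23.
After job 3 (finishes day 23, plus 1-day gap → day 24), job 4 can start at day 24 and finishes at day 32.
Job 6 cannot begin until job 4 (finishes day 32). It runs from day 32 to 32 + 6 = day 38.
For job 7: job 6 (finishes day 38, plus 2-day gap → day 40); job 4 (finishes day 32, plus 3-day gap → day 35). Taking the maximum gives a start of day 40, and it finishes at 40 + 11 = day 51.
All tasks are finished once the last one completes. Finish times: Job 1 at 8, Job 2 at 11, Job 3 at 23, Job 4 at 32, Job 5 at 17, Job 6 at 38, Job 7 at 51. The latest is day 51.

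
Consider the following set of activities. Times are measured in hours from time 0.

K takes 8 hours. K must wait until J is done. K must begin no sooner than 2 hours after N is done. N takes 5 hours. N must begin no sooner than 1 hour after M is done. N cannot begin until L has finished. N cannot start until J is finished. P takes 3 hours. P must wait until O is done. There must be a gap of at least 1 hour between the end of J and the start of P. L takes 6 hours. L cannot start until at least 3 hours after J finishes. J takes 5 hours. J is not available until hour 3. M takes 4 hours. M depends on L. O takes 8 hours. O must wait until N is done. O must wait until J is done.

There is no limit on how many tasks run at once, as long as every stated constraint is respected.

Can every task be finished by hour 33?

No

J waits on its own release at hour 3, so it starts at hour 3 and finishes at 3 + 5 = hour 8.
After J (finishes hour 8, plus 3-hour gap → hour 11), L can start at hour 11 and finishes at hour 17.
M waits on L (finishes hour 17), so it starts at hour 17 and finishes at 17 + 4 = hour 21.
N cannot start until M (finishes hour 21, plus 1-hour gap → hour 22); L (finishes hour 17); J (finishes hour 8). The controlling bound is hour 22, so N finishes at 22 + 5 = hour 27.
For O: N (finishes hour 27); J (finishes hour 8). Taking the maximum gives a start of hour 27, and it finishes at 27 + 8 = hour 35.
P has to wait for O (finishes hour 35); J (finishes hour 8, plus 1-hour gap → hour 9). The latest of these is hour 35, so P runs hour 35 to 35 + 3 = hour 38.
K cannot start until J (finishes hour 8); N (finishes hour 27, plus 2-hour gap → hour 29). The controlling bound is hour 29, so K finishes at 29 + 8 = hour 37.
The earliest everything can be done is hour 38, which is after the deadline of 33, so it is not possible.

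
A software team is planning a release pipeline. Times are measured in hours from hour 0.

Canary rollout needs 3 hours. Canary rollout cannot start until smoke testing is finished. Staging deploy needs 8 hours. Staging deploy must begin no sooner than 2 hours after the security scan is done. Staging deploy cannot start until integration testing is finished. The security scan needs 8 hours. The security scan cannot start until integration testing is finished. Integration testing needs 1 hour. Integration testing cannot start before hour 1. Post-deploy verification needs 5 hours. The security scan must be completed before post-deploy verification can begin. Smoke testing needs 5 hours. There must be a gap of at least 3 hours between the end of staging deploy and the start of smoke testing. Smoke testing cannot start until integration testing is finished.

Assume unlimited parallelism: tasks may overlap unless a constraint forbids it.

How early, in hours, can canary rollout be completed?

31

Integration testing waits on its own release at hour 1, so it starts at hour 1 and finishes at 1 + 1 = hour 2.
After integration testing (finishes hour 2), the security scan can start at hour 2 and finishes at hour 10.
Staging deploy cannot start until the security scan (finishes hour 10, plus 2-hour gap → hour 12); integration testing (finishes hour 2). The controlling bound is hour 12, so staging deploy finishes at 12 + 8 = hour 20.
Smoke testing needs all of staging deploy (finishes hour 20, plus 3-hour gap → hour 23); integration testing (finishes hour 2). That puts its earliest start at hour 23; it finishes at 23 + 5 = hour 28.
Canary rollout cannot begin until smoke testing (finishes hour 28). It runs from hour 28 to 28 + 3 = hour 31.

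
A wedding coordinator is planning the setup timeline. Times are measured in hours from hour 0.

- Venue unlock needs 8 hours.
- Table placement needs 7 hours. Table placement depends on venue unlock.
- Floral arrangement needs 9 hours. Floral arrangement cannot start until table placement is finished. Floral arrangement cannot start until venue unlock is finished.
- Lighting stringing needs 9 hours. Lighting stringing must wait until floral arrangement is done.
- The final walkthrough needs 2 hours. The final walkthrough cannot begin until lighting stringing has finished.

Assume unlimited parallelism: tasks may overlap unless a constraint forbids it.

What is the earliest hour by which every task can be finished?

Venue unlock has no prerequisites, so it starts at hour 0 and finishes at hour 8.
Table placement cannot begin until venue unlock (finishes hour 8). It runs from hour 8 to 8 + 7 = hour 15.
Floral arrangement needs all of table placement (finishes hour 15); venue unlock (finishes hour 8). That puts its earliest start at hour 15; it finishes at 15 + 9 = hour 24.
After floral arrangement (finishes hour 24), lighting stringing can start at hour 24 and finishes at hour 33.
The final walkthrough waits on lighting stringing (finishes hour 33), so it starts at hour 33 and finishes at 33 + 2 = hour 35.
All tasks are finished once the last one completes. Finish times: Venue unlock at 8, Table placement at 15, Floral arrangement at 24, Lighting stringing at 33, The final walkthrough at 35. The latest is hour 35.

35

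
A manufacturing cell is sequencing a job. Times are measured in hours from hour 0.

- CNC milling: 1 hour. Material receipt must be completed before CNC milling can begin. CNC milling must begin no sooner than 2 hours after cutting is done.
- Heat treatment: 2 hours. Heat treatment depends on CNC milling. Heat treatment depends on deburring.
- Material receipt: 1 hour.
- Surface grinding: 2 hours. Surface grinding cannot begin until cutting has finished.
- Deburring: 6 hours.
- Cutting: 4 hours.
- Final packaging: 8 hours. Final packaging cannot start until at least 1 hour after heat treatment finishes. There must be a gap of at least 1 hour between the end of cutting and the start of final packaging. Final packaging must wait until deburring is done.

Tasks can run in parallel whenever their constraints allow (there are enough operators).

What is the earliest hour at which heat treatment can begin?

7

Nothing blocks deburring, so it runs from hour 0 to hour 6.
Cutting can start immediately at hour 0; it finishes at hour 4.
Nothing blocks material receipt, so it runs from hour 0 to hour 1.
CNC milling cannot start until material receipt (finishes hour 1); cutting (finishes hour 4, plus 2-hour gap → hour 6). The controlling bound is hour 6, so CNC milling finishes at 6 + 1 = hour 7.
Heat treatment waits on CNC milling (finishes hour 7); deburring (finishes hour 6). The latest of these is hour 7, which is the earliest heat treatment can start.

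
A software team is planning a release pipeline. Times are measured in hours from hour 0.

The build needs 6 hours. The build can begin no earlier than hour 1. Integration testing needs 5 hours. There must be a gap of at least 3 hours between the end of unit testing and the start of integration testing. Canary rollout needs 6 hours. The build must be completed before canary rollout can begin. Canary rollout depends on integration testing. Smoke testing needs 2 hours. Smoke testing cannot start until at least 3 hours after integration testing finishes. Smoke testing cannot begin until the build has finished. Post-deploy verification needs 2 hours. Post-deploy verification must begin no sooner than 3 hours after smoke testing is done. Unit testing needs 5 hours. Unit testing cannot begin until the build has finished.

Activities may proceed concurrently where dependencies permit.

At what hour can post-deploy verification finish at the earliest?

30

The build cannot begin until its own release at hour 1. It runs from hour 1 to 1 + 6 = hour 7.
After the build (finishes hour 7), unit testing can start at hour 7 and finishes at hour 12.
After unit testing (finishes hour 12, plus 3-hour gap → hour 15), integration testing can start at hour 15 and finishes at hour 20.
Smoke testing cannot start until integration testing (finishes hour 20, plus 3-hour gap → hour 23); the build (finishes hour 7). The controlling bound is hour 23, so smoke testing finishes at 23 + 2 = hour 25.
After smoke testing (finishes hour 25, plus 3-hour gap → hour 28), post-deploy verification can start at hour 28 and finishes at hour 30.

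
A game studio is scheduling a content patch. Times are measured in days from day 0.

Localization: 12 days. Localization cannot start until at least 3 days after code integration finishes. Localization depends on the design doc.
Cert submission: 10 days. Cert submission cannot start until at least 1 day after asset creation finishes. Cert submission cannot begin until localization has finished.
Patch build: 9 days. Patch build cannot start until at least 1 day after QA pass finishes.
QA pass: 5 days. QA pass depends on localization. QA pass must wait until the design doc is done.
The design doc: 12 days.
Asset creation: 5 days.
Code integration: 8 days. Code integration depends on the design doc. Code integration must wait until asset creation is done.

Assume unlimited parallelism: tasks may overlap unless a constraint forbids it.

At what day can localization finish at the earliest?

35

Asset creation can start immediately at day 0; it finishes at day 5.
The design doc has no prerequisites, so it starts at day 0 and finishes at day 12.
Code integration cannot start until the design doc (finishes day 12); asset creation (finishes day 5). The controlling bound is day 12, so code integration finishes at 12 + 8 = day 20.
Localization cannot start until code integration (finishes day 20, plus 3-day gap → day 23); the design doc (finishes day 12). The controlling bound is day 23, so localization finishes at 23 + 12 = day 35.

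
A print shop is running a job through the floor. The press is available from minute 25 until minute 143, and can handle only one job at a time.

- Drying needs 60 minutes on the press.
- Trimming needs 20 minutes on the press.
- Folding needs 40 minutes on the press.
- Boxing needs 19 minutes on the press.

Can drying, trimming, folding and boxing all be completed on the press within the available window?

The press window is 143 − 25 = 118 minutes.
Running back to back, the jobs need 60 + 20 + 40 + 19 = 139 minutes on the press.
Since 139 > 118, they cannot all fit.

No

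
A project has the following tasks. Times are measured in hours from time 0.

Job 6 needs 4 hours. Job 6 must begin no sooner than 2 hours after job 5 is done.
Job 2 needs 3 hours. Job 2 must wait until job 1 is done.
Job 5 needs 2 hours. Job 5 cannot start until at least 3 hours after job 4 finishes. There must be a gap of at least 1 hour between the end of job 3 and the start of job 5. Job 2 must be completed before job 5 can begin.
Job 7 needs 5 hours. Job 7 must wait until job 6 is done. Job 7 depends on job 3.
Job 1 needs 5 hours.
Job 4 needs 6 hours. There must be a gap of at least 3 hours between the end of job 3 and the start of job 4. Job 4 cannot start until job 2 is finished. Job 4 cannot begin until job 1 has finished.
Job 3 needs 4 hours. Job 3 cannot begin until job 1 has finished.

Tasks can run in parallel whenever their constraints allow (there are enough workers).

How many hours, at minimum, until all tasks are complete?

34

Job 1 has no prerequisites, so it starts at hour 0 and finishes at hour 5.
After job 1 (finishes hour 5), job 3 can start at hour 5 and finishes at hour 9.
Job 2 cannot begin until job 1 (finishes hour 5). It runs from hour 5 to 5 + 3 = hour 8.
Job 4 needs all of job 3 (finishes hour 9, plus 3-hour gap → hour 12); job 2 (finishes hour 8); job 1 (finishes hour 5). That puts its earliest start at hour 12; it finishes at 12 + 6 = hour 18.
Job 5 needs all of job 4 (finishes hour 18, plus 3-hour gap → hour 21); job 3 (finishes hour 9, plus 1-hour gap → hour 10); job 2 (finishes hour 8). That puts its earliest start at hour 21; it finishes at 21 + 2 = hour 23.
Job 6 waits on job 5 (finishes hour 23, plus 2-hour gap → hour 25), so it starts at hour 25 and finishes at 25 + 4 = hour 29.
Job 7 cannot start until job 6 (finishes hour 29); job 3 (finishes hour 9). The controlling bound is hour 29, so job 7 finishes at 29 + 5 = hour 34.
All tasks are finished once the last one completes. Finish times: Job 1 at 5, Job 2 at 8, Job 3 at 9, Job 4 at 18, Job 5 at 23, Job 6 at 29, Job 7 at 34. The latest is hour 34.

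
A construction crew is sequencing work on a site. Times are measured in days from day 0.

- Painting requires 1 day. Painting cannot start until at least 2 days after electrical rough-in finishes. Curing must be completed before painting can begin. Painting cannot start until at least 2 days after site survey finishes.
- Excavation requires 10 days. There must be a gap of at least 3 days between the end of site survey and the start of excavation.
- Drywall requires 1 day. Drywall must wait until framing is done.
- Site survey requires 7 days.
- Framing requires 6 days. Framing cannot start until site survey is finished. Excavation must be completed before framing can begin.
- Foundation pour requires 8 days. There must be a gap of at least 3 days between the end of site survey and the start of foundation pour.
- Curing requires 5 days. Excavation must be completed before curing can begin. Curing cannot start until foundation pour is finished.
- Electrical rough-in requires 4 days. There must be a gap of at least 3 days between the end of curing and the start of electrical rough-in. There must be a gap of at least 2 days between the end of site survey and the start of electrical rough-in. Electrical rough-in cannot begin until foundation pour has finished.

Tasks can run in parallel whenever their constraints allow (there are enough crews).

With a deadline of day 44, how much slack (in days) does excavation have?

9

Site survey has no prerequisites, so it starts at day 0 and finishes at day 7.
Excavation waits on site survey (finishes day 7, plus 3-day gap → day 10), so it starts at day 10 and finishes at 10 + 10 = day 20.

Working backward from the deadline:
Painting has no dependents, so it just needs to finish by day 44. Starting by 44 − 1 = day 43 achieves that.
Electrical rough-in has to be done before painting (must start by day 43, minus 2-day gap → day 41). That means finishing by day 41, i.e. starting by 41 − 4 = day 37.
Curing feeds electrical rough-in (must start by day 37, minus 3-day gap → day 34); painting (must start by day 43). Taking the minimum, curing must finish by day 34 and start by 34 − 5 = day 29.
Drywall must finish by day 44; it takes 1 day, so it must start by 44 − 1 = day 43.
Since drywall (must start by day 43) depends on it, framing must finish by day 43. Backing off its 6-day duration gives a latest start of day 37.
Excavation has several dependents: curing (must start by day 29); framing (must start by day 37). The earliest of those limits is day 29, so excavation must start by 29 − 10 = day 19.
So excavation can start as early as day 10 and as late as day 19, giving 19 − 10 = 9 days of slack.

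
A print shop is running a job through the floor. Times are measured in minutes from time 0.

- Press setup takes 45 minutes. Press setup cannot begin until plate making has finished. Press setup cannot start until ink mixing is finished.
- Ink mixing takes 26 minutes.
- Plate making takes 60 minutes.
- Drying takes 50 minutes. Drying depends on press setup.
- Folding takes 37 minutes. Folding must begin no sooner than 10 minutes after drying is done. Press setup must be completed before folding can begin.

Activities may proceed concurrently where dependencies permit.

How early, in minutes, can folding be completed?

Ink mixing has no prerequisites, so it starts at minute 0 and finishes at minute 26.
Nothing blocks plate making, so it runs from minute 0 to minute 60.
Press setup needs all of plate making (finishes minute 60); ink mixing (finishes minute 26). That puts its earliest start at minute 60; it finishes at 60 + 45 = minute 105.
Drying waits on press setup (finishes minute 105), so it starts at minute 105 and finishes at 105 + 50 = minute 155.
Folding cannot start until drying (finishes minute 155, plus 10-minute gap → minute 165); press setup (finishes minute 105). The controlling bound is minute 165, so folding finishes at 165 + 37 = minute 202.

202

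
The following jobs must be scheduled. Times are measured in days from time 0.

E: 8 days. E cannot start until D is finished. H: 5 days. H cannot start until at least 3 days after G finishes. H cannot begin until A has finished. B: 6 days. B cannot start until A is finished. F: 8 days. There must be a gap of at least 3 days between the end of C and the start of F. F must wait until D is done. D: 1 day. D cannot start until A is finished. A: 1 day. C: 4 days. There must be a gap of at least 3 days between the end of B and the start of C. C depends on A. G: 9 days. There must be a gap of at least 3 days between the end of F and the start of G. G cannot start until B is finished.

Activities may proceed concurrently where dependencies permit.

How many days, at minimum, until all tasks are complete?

45

A can start immediately at day 0; it finishes at day 1.
D cannot begin until A (finishes day 1). It runs from day 1 to 1 + 1 = day 2.
After D (finishes day 2), E can start at day 2 and finishes at day 10.
After A (finishes day 1), B can start at day 1 and finishes at day 7.
C needs all of B (finishes day 7, plus 3-day gap → day 10); A (finishes day 1). That puts its earliest start at day 10; it finishes at 10 + 4 = day 14.
For F: C (finishes day 14, plus 3-day gap → day 17); D (finishes day 2). Taking the maximum gives a start of day 17, and it finishes at 17 + 8 = day 25.
G cannot start until F (finishes day 25, plus 3-day gap → day 28); B (finishes day 7). The controlling bound is day 28, so G finishes at 28 + 9 = day 37.
H cannot start until G (finishes day 37, plus 3-day gap → day 40); A (finishes day 1). The controlling bound is day 40, so H finishes at 40 + 5 = day 45.
All tasks are finished once the last one completes. Finish times: A at 1, B at 7, C at 14, D at 2, E at 10, F at 25, G at 37, H at 45. The latest is day 45.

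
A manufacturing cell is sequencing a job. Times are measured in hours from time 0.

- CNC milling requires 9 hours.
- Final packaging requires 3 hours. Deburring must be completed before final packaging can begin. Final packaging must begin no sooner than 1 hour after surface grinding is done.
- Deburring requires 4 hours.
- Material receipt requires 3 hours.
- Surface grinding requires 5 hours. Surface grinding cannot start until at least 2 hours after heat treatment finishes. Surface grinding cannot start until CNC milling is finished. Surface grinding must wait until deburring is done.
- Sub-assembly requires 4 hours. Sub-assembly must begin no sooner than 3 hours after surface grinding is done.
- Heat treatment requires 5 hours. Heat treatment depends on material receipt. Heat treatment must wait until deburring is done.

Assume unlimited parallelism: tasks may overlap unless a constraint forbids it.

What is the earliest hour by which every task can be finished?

23

Nothing blocks CNC milling, so it runs from hour 0 to hour 9.
Deburring has no prerequisites, so it starts at hour 0 and finishes at hour 4.
Material receipt can start immediately at hour 0; it finishes at hour 3.
Heat treatment needs all of material receipt (finishes hour 3); deburring (finishes hour 4). That puts its earliest start at hour 4; it finishes at 4 + 5 = hour 9.
Surface grinding needs all of heat treatment (finishes hour 9, plus 2-hour gap → hour 11); CNC milling (finishes hour 9); deburring (finishes hour 4). That puts its earliest start at hour 11; it finishes at 11 + 5 = hour 16.
Final packaging has to wait for deburring (finishes hour 4); surface grinding (finishes hour 16, plus 1-hour gap → hour 17). The latest of these is hour 17, so final packaging runs hour 17 to 17 + 3 = hour 20.
Sub-assembly cannot begin until surface grinding (finishes hour 16, plus 3-hour gap → hour 19). It runs from hour 19 to 19 + 4 = hour 23.
All tasks are finished once the last one completes. Finish times: Material receipt at 3, Deburring at 4, CNC milling at 9, Heat treatment at 9, Surface grinding at 16, Sub-assembly at 23, Final packaging at 20. The latest is hour 23.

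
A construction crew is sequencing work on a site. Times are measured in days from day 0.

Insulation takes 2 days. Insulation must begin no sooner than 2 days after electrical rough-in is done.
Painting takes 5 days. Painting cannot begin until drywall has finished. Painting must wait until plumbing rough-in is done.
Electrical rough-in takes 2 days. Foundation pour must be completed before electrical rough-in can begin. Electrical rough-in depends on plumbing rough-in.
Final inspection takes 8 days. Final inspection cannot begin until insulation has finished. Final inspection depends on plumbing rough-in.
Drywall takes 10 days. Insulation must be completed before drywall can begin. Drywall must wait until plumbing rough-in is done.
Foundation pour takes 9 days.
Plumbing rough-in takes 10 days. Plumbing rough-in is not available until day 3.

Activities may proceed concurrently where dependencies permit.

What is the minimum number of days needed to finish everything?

34

Plumbing rough-in waits on its own release at day 3, so it starts at day 3 and finishes at 3 + 10 = day 13.
Foundation pour has no prerequisites, so it starts at day 0 and finishes at day 9.
For electrical rough-in: foundation pour (finishes day 9); plumbing rough-in (finishes day 13). Taking the maximum gives a start of day 13, and it finishes at 13 + 2 = day 15.
After electrical rough-in (finishes day 15, plus 2-day gap → day 17), insulation can start at day 17 and finishes at day 19.
Final inspection needs all of insulation (finishes day 19); plumbing rough-in (finishes day 13). That puts its earliest start at day 19; it finishes at 19 + 8 = day 27.
Drywall needs all of insulation (finishes day 19); plumbing rough-in (finishes day 13). That puts its earliest start at day 19; it finishes at 19 + 10 = day 29.
For painting: drywall (finishes day 29); plumbing rough-in (finishes day 13). Taking the maximum gives a start of day 29, and it finishes at 29 + 5 = day 34.
All tasks are finished once the last one completes. Finish times: Foundation pour at 9, Plumbing rough-in at 13, Electrical rough-in at 15, Insulation at 19, Drywall at 29, Painting at 34, Final inspection at 27. The latest is day 34.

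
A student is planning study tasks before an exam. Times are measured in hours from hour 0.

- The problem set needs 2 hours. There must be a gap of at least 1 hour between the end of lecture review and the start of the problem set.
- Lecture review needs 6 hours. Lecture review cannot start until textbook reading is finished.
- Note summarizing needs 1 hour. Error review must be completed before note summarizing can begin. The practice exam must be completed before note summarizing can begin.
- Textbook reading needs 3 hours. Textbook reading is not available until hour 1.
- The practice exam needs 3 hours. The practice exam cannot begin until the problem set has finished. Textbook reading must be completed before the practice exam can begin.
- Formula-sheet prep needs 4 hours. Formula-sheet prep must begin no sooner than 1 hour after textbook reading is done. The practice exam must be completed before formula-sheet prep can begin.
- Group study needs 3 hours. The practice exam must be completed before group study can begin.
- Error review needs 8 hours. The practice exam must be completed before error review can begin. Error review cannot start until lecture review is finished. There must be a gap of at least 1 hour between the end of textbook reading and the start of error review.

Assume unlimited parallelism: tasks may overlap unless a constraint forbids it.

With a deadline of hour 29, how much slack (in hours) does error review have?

Textbook reading cannot begin until its own release at hour 1. It runs from hour 1 to 1 + 3 = hour 4.
Lecture review cannot begin until textbook reading (finishes hour 4). It runs from hour 4 to 4 + 6 = hour 10.
The problem set waits on lecture review (finishes hour 10, plus 1-hour gap → hour 11), so it starts at hour 11 and finishes at 11 + 2 = hour 13.
The practice exam cannot start until the problem set (finishes hour 13); textbook reading (finishes hour 4). The controlling bound is hour 13, so the practice exam finishes at 13 + 3 = hour 16.
For error review: the practice exam (finishes hour 16); lecture review (finishes hour 10); textbook reading (finishes hour 4, plus 1-hour gap → hour 5). Taking the maximum gives a start of hour 16, and it finishes at 16 + 8 = hour 24.

Working backward from the deadline:
To finish by hour 29, note summarizing (duration 1) must start no later than hour 28.
Error review has to be done before note summarizing (must start by hour 28). That means finishing by hour 28, i.e. starting by 28 − 8 = hour 20.
So error review can start as early as hour 16 and as late as hour 20, giving 20 − 16 = 4 hours of slack.

4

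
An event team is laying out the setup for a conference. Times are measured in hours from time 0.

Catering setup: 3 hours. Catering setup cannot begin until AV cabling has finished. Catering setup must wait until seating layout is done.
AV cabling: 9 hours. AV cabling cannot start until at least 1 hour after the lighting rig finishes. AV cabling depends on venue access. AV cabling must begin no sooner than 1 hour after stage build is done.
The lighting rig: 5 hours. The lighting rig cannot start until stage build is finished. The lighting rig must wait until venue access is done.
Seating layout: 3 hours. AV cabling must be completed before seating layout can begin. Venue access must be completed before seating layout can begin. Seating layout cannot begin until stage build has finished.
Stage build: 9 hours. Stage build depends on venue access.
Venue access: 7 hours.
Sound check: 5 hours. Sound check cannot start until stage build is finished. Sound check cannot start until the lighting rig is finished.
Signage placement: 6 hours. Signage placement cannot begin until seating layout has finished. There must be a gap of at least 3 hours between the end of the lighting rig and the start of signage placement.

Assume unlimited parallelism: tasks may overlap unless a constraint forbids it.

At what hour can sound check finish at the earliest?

Venue access can start immediately at hour 0; it finishes at hour 7.
Stage build waits on venue access (finishes hour 7), so it starts at hour 7 and finishes at 7 + 9 = hour 16.
The lighting rig cannot start until stage build (finishes hour 16); venue access (finishes hour 7). The controlling bound is hour 16, so the lighting rig finishes at 16 + 5 = hour 21.
Sound check needs all of stage build (finishes hour 16); the lighting rig (finishes hour 21). That puts its earliest start at hour 21; it finishes at 21 + 5 = hour 26.

26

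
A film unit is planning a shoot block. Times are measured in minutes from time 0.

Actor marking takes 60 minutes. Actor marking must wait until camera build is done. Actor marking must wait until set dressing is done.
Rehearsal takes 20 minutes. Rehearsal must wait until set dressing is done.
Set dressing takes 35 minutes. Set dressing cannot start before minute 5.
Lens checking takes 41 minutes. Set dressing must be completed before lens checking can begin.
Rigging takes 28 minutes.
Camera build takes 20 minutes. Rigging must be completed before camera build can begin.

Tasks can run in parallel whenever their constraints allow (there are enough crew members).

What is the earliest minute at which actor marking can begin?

Set dressing waits on its own release at minute 5, so it starts at minute 5 and finishes at 5 + 35 = minute 40.
Nothing blocks rigging, so it runs from minute 0 to minute 28.
Camera build waits on rigging (finishes minute 28), so it starts at minute 28 and finishes at 28 + 20 = minute 48.
Actor marking waits on camera build (finishes minute 48); set dressing (finishes minute 40). The latest of these is minute 48, which is the earliest actor marking can start.

48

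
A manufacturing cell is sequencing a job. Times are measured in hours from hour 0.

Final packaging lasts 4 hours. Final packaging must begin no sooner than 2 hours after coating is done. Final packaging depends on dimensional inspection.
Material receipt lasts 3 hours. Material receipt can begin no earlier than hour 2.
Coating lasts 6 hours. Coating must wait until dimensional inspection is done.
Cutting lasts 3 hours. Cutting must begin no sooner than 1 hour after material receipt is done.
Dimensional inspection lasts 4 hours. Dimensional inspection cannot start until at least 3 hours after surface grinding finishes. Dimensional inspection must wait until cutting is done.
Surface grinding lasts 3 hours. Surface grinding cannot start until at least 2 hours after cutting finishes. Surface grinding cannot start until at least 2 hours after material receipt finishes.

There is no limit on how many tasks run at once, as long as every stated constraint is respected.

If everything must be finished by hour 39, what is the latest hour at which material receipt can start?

Final packaging must finish by hour 39; it takes 4 hours, so it must start by 39 − 4 = hour 35.
Since final packaging (must start by hour 35, minus 2-hour gap → hour 33) depends on it, coating must finish by hour 33. Backing off its 6-hour duration gives a latest start of hour 27.
For dimensional inspection: coating (must start by hour 27); final packaging (must start by hour 35). The most restrictive is hour 27; with a 4-hour duration, dimensional inspection must start by hour 23.
Surface grinding feeds into dimensional inspection (must start by hour 23, minus 3-hour gap → hour 20); so surface grinding must finish by hour 20 and therefore start by hour 17.
Cutting has several dependents: surface grinding (must start by hour 17, minus 2-hour gap → hour 15); dimensional inspection (must start by hour 23). The earliest of those limits is hour 15, so cutting must start by 15 − 3 = hour 12.
Material receipt feeds cutting (must start by hour 12, minus 1-hour gap → hour 11); surface grinding (must start by hour 17, minus 2-hour gap → hour 15). Taking the minimum, material receipt must finish by hour 11 and start by 11 − 3 = hour 8.

8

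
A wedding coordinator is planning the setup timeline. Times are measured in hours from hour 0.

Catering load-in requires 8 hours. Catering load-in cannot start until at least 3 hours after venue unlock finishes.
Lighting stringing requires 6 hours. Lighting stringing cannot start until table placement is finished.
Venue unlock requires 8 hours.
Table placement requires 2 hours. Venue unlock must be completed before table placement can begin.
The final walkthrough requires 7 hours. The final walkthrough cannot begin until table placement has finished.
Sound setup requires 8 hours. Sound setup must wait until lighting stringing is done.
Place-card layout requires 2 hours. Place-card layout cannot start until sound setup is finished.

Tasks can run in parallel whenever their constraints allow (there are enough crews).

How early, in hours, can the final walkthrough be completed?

Venue unlock has no prerequisites, so it starts at hour 0 and finishes at hour 8.
After venue unlock (finishes hour 8), table placement can start at hour 8 and finishes at hour 10.
After table placement (finishes hour 10), the final walkthrough can start at hour 10 and finishes at hour 17.

17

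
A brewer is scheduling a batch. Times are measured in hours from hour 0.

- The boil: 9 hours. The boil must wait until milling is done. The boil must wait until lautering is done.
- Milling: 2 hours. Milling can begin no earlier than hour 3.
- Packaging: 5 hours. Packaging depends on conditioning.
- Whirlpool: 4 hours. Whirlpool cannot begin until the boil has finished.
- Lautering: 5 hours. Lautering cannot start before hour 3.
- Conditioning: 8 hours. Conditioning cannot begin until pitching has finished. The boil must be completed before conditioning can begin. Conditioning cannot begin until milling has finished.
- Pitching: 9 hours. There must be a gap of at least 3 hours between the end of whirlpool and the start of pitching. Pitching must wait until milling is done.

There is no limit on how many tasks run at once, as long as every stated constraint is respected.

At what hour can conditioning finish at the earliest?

After its own release at hour 3, lautering can start at hour 3 and finishes at hour 8.
Milling cannot begin until its own release at hour 3. It runs from hour 3 to 3 + 2 = hour 5.
The boil needs all of milling (finishes hour 5); lautering (finishes hour 8). That puts its earliest start at hour 8; it finishes at 8 + 9 = hour 17.
Whirlpool cannot begin until the boil (finishes hour 17). It runs from hour 17 to 17 + 4 = hour 21.
For pitching: whirlpool (finishes hour 21, plus 3-hour gap → hour 24); milling (finishes hour 5). Taking the maximum gives a start of hour 24, and it finishes at 24 + 9 = hour 33.
Conditioning needs all of pitching (finishes hour 33); the boil (finishes hour 17); milling (finishes hour 5). That puts its earliest start at hour 33; it finishes at 33 + 8 = hour 41.

41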